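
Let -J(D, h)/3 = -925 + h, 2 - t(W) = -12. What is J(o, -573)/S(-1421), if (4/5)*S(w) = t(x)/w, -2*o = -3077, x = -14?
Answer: -1824564/5 ≈ -3.6491e+5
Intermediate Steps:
t(W) = 14 (t(W) = 2 - 1*(-12) = 2 + 12 = 14)
o = 3077/2 (o = -½*(-3077) = 3077/2 ≈ 1538.5)
J(D, h) = 2775 - 3*h (J(D, h) = -3*(-925 + h) = 2775 - 3*h)
S(w) = 35/(2*w) (S(w) = 5*(14/w)/4 = 35/(2*w))
J(o, -573)/S(-1421) = (2775 - 3*(-573))/(((35/2)/(-1421))) = (2775 + 1719)/(((35/2)*(-1/1421))) = 4494/(-5/406) = 4494*(-406/5) = -1824564/5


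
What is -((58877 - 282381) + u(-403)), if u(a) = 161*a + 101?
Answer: 288286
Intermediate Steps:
u(a) = 101 + 161*a
-((58877 - 282381) + u(-403)) = -((58877 - 282381) + (101 + 161*(-403))) = -(-223504 + (101 - 64883)) = -(-223504 - 64782) = -1*(-288286) = 288286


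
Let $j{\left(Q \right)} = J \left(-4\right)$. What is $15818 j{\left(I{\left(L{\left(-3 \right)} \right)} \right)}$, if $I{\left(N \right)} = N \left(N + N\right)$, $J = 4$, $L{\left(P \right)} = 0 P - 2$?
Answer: $-253088$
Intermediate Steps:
$L{\left(P \right)} = -2$ ($L{\left(P \right)} = 0 - 2 = -2$)
$I{\left(N \right)} = 2 N^{2}$ ($I{\left(N \right)} = N 2 N = 2 N^{2}$)
$j{\left(Q \right)} = -16$ ($j{\left(Q \right)} = 4 \left(-4\right) = -16$)
$15818 j{\left(I{\left(L{\left(-3 \right)} \right)} \right)} = 15818 \left(-16\right) = -253088$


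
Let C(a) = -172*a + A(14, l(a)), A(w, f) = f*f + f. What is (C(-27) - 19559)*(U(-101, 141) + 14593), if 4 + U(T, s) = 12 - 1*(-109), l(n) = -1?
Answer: -219399650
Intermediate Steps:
A(w, f) = f + f² (A(w, f) = f² + f = f + f²)
U(T, s) = 117 (U(T, s) = -4 + (12 - 1*(-109)) = -4 + (12 + 109) = -4 + 121 = 117)
C(a) = -172*a (C(a) = -172*a - (1 - 1) = -172*a - 1*0 = -172*a + 0 = -172*a)
(C(-27) - 19559)*(U(-101, 141) + 14593) = (-172*(-27) - 19559)*(117 + 14593) = (4644 - 19559)*14710 = -14915*14710 = -219399650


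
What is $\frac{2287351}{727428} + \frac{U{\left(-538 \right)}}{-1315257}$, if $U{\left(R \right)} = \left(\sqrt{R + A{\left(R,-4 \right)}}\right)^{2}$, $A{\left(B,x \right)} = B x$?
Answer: $\frac{1002426781805}{318918256332} \approx 3.1432$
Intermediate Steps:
$U{\left(R \right)} = - 3 R$ ($U{\left(R \right)} = \left(\sqrt{R + R \left(-4\right)}\right)^{2} = \left(\sqrt{R - 4 R}\right)^{2} = \left(\sqrt{- 3 R}\right)^{2} = \left(\sqrt{3} \sqrt{- R}\right)^{2} = - 3 R$)
$\frac{2287351}{727428} + \frac{U{\left(-538 \right)}}{-1315257} = \frac{2287351}{727428} + \frac{\left(-3\right) \left(-538\right)}{-1315257} = 2287351 \cdot \frac{1}{727428} + 1614 \left(- \frac{1}{1315257}\right) = \frac{2287351}{727428} - \frac{538}{438419} = \frac{1002426781805}{318918256332}$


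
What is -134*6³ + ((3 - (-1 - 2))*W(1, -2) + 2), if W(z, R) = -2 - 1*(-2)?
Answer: -28942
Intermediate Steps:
W(z, R) = 0 (W(z, R) = -2 + 2 = 0)
-134*6³ + ((3 - (-1 - 2))*W(1, -2) + 2) = -134*6³ + ((3 - (-1 - 2))*0 + 2) = -134*216 + ((3 - 1*(-3))*0 + 2) = -28944 + ((3 + 3)*0 + 2) = -28944 + (6*0 + 2) = -28944 + (0 + 2) = -28944 + 2 = -28942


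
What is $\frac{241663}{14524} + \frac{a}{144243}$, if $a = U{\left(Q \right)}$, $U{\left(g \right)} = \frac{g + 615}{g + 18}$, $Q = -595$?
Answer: $\frac{20113178864413}{1208806536564} \approx 16.639$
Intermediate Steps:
$U{\left(g \right)} = \frac{615 + g}{18 + g}$
$a = - \frac{20}{577}$ ($a = \frac{615 - 595}{18 - 595} = \frac{1}{-577} \cdot 20 = \left(- \frac{1}{577}\right) 20 = - \frac{20}{577} \approx -0.034662$)
$\frac{241663}{14524} + \frac{a}{144243} = \frac{241663}{14524} - \frac{20}{577 \cdot 144243} = 241663 \cdot \frac{1}{14524} - \frac{20}{83228211} = \frac{241663}{14524} - \frac{20}{83228211} = \frac{20113178864413}{1208806536564}$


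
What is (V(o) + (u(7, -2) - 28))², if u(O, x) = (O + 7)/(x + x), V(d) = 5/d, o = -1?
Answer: 5329/4 ≈ 1332.3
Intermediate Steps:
u(O, x) = (7 + O)/(2*x) (u(O, x) = (7 + O)/((2*x)) = (7 + O)*(1/(2*x)) = (7 + O)/(2*x))
(V(o) + (u(7, -2) - 28))² = (5/(-1) + ((½)*(7 + 7)/(-2) - 28))² = (5*(-1) + ((½)*(-½)*14 - 28))² = (-5 + (-7/2 - 28))² = (-5 - 63/2)² = (-73/2)² = 5329/4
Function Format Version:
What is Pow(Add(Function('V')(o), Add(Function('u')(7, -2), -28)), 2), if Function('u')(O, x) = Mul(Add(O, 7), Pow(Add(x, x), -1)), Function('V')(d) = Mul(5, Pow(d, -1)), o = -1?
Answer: Rational(5329, 4) ≈ 1332.3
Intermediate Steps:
Function('u')(O, x) = Mul(Rational(1, 2), Pow(x, -1), Add(7, O)) (Function('u')(O, x) = Mul(Add(7, O), Pow(Mul(2, x), -1)) = Mul(Add(7, O), Mul(Rational(1, 2), Pow(x, -1))) = Mul(Rational(1, 2), Pow(x, -1), Add(7, O)))
Pow(Add(Function('V')(o), Add(Function('u')(7, -2), -28)), 2) = Pow(Add(Mul(5, Pow(-1, -1)), Add(Mul(Rational(1, 2), Pow(-2, -1), Add(7, 7)), -28)), 2) = Pow(Add(Mul(5, -1), Add(Mul(Rational(1, 2), Rational(-1, 2), 14), -28)), 2) = Pow(Add(-5, Add(Rational(-7, 2), -28)), 2) = Pow(Add(-5, Rational(-63, 2)), 2) = Pow(Rational(-73, 2), 2) = Rational(5329, 4)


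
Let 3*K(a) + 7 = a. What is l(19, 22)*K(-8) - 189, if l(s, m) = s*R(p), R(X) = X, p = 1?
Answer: -284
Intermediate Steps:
K(a) = -7/3 + a/3
l(s, m) = s (l(s, m) = s*1 = s)
l(19, 22)*K(-8) - 189 = 19*(-7/3 + (⅓)*(-8)) - 189 = 19*(-7/3 - 8/3) - 189 = 19*(-5) - 189 = -95 - 189 = -284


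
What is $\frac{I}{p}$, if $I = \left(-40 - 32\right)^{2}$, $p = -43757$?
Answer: $- \frac{5184}{43757} \approx -0.11847$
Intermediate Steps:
$I = 5184$ ($I = \left(-72\right)^{2} = 5184$)
$\frac{I}{p} = \frac{5184}{-43757} = 5184 \left(- \frac{1}{43757}\right) = - \frac{5184}{43757}$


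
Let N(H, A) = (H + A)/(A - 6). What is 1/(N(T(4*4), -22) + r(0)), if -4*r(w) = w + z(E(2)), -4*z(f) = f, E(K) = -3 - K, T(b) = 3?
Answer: 112/41 ≈ 2.7317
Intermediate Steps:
z(f) = -f/4
N(H, A) = (A + H)/(-6 + A)
r(w) = -5/16 - w/4 (r(w) = -(w - (-3 - 1*2)/4)/4 = -(w - (-3 - 2)/4)/4 = -(w - ¼*(-5))/4 = -(w + 5/4)/4 = -(5/4 + w)/4 = -5/16 - w/4)
1/(N(T(4*4), -22) + r(0)) = 1/((-22 + 3)/(-6 - 22) + (-5/16 - ¼*0)) = 1/(-19/(-28) + (-5/16 + 0)) = 1/(-1/28*(-19) - 5/16) = 1/(19/28 - 5/16) = 1/(41/112) = 112/41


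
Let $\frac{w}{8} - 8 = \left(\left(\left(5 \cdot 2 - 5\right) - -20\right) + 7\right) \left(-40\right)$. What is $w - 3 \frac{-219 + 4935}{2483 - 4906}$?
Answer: $- \frac{24642300}{2423} \approx -10170.0$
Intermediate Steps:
$w = -10176$ ($w = 64 + 8 \left(\left(\left(5 \cdot 2 - 5\right) - -20\right) + 7\right) \left(-40\right) = 64 + 8 \left(\left(\left(10 - 5\right) + 20\right) + 7\right) \left(-40\right) = 64 + 8 \left(\left(5 + 20\right) + 7\right) \left(-40\right) = 64 + 8 \left(25 + 7\right) \left(-40\right) = 64 + 8 \cdot 32 \left(-40\right) = 64 + 8 \left(-1280\right) = 64 - 10240 = -10176$)
$w - 3 \frac{-219 + 4935}{2483 - 4906} = -10176 - 3 \frac{-219 + 4935}{2483 - 4906} = -10176 - 3 \frac{4716}{-2423} = -10176 - 3 \cdot 4716 \left(- \frac{1}{2423}\right) = -10176 - - \frac{14148}{2423} = -10176 + \frac{14148}{2423} = - \frac{24642300}{2423}$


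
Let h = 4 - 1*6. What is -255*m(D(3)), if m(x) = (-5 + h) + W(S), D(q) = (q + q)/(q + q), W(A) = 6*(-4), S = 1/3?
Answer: 7905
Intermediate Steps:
S = 1/3 ≈ 0.33333
h = -2 (h = 4 - 6 = -2)
W(A) = -24
D(q) = 1 (D(q) = (2*q)/((2*q)) = (2*q)*(1/(2*q)) = 1)
m(x) = -31 (m(x) = (-5 - 2) - 24 = -7 - 24 = -31)
-255*m(D(3)) = -255*(-31) = 7905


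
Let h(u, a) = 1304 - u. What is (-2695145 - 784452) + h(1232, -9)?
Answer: -3479525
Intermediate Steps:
(-2695145 - 784452) + h(1232, -9) = (-2695145 - 784452) + (1304 - 1*1232) = -3479597 + (1304 - 1232) = -3479597 + 72 = -3479525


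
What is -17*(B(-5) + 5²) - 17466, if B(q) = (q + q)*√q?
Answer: -17891 + 170*I*√5 ≈ -17891.0 + 380.13*I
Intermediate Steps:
B(q) = 2*q^(3/2) (B(q) = (2*q)*√q = 2*q^(3/2))
-17*(B(-5) + 5²) - 17466 = -17*(2*(-5)^(3/2) + 5²) - 17466 = -17*(2*(-5*I*√5) + 25) - 17466 = -17*(-10*I*√5 + 25) - 17466 = -17*(25 - 10*I*√5) - 17466 = (-425 + 170*I*√5) - 17466 = -17891 + 170*I*√5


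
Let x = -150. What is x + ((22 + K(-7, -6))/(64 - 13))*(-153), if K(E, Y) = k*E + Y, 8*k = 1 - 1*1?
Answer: -198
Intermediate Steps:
k = 0 (k = (1 - 1*1)/8 = (1 - 1)/8 = (⅛)*0 = 0)
K(E, Y) = Y (K(E, Y) = 0*E + Y = 0 + Y = Y)
x + ((22 + K(-7, -6))/(64 - 13))*(-153) = -150 + ((22 - 6)/(64 - 13))*(-153) = -150 + (16/51)*(-153) = -150 - 48 = -198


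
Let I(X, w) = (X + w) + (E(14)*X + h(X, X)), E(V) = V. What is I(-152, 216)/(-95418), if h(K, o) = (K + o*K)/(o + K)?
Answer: 4279/190836 ≈ 0.022422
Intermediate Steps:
h(K, o) = (K + K*o)/(K + o)
I(X, w) = ½ + w + 31*X/2 (I(X, w) = (X + w) + (14*X + X*(1 + X)/(X + X)) = (X + w) + (14*X + X*(1 + X)/((2*X))) = (X + w) + (14*X + X*(1/(2*X))*(1 + X)) = (X + w) + (14*X + (½ + X/2)) = (X + w) + (½ + 29*X/2) = ½ + w + 31*X/2)
I(-152, 216)/(-95418) = (½ + 216 + (31/2)*(-152))/(-95418) = (½ + 216 - 2356)*(-1/95418) = -4279/2*(-1/95418) = 4279/190836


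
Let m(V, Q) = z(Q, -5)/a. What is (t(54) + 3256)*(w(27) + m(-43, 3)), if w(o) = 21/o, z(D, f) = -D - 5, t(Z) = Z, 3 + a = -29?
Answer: 61235/18 ≈ 3401.9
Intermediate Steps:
a = -32 (a = -3 - 29 = -32)
z(D, f) = -5 - D
m(V, Q) = 5/32 + Q/32 (m(V, Q) = (-5 - Q)/(-32) = (-5 - Q)*(-1/32) = 5/32 + Q/32)
(t(54) + 3256)*(w(27) + m(-43, 3)) = (54 + 3256)*(21/27 + (5/32 + (1/32)*3)) = 3310*(21*(1/27) + (5/32 + 3/32)) = 3310*(7/9 + 1/4) = 3310*(37/36) = 61235/18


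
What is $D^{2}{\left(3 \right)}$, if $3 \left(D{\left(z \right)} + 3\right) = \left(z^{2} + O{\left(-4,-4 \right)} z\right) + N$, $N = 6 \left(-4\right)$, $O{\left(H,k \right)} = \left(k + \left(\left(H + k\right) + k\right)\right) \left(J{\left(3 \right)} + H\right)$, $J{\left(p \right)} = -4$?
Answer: $14400$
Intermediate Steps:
$O{\left(H,k \right)} = \left(-4 + H\right) \left(H + 3 k\right)$ ($O{\left(H,k \right)} = \left(k + \left(\left(H + k\right) + k\right)\right) \left(-4 + H\right) = \left(k + \left(H + 2 k\right)\right) \left(-4 + H\right) = \left(H + 3 k\right) \left(-4 + H\right) = \left(-4 + H\right) \left(H + 3 k\right)$)
$N = -24$
$D{\left(z \right)} = -11 + \frac{z^{2}}{3} + \frac{128 z}{3}$ ($D{\left(z \right)} = -3 + \frac{\left(z^{2} + \left(\left(-4\right)^{2} - -48 - -16 + 3 \left(-4\right) \left(-4\right)\right) z\right) - 24}{3} = -3 + \frac{\left(z^{2} + \left(16 + 48 + 16 + 48\right) z\right) - 24}{3} = -3 + \frac{\left(z^{2} + 128 z\right) - 24}{3} = -3 + \frac{-24 + z^{2} + 128 z}{3} = -3 + \left(-8 + \frac{z^{2}}{3} + \frac{128 z}{3}\right) = -11 + \frac{z^{2}}{3} + \frac{128 z}{3}$)
$D^{2}{\left(3 \right)} = \left(-11 + \frac{3^{2}}{3} + \frac{128}{3} \cdot 3\right)^{2} = \left(-11 + \frac{1}{3} \cdot 9 + 128\right)^{2} = \left(-11 + 3 + 128\right)^{2} = 120^{2} = 14400$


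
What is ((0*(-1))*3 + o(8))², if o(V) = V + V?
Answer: 256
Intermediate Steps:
o(V) = 2*V
((0*(-1))*3 + o(8))² = ((0*(-1))*3 + 2*8)² = (0*3 + 16)² = (0 + 16)² = 16² = 256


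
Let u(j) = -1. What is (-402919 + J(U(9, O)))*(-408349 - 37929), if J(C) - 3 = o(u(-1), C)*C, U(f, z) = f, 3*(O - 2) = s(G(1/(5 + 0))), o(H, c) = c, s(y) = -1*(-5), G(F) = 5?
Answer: 179776398130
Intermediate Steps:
s(y) = 5
O = 11/3 (O = 2 + (⅓)*5 = 2 + 5/3 = 11/3 ≈ 3.6667)
J(C) = 3 + C² (J(C) = 3 + C*C = 3 + C²)
(-402919 + J(U(9, O)))*(-408349 - 37929) = (-402919 + (3 + 9²))*(-408349 - 37929) = (-402919 + (3 + 81))*(-446278) = (-402919 + 84)*(-446278) = -402835*(-446278) = 179776398130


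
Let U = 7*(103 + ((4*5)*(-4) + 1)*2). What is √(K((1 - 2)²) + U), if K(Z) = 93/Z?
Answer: 2*I*√73 ≈ 17.088*I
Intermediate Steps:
U = -385 (U = 7*(103 + (20*(-4) + 1)*2) = 7*(103 + (-80 + 1)*2) = 7*(103 - 79*2) = 7*(103 - 158) = 7*(-55) = -385)
√(K((1 - 2)²) + U) = √(93/((1 - 2)²) - 385) = √(93/((-1)²) - 385) = √(93/1 - 385) = √(93*1 - 385) = √(93 - 385) = √(-292) = 2*I*√73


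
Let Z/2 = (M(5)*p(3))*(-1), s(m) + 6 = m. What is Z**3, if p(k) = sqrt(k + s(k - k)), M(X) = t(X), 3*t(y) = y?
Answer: 1000*I*sqrt(3)/9 ≈ 192.45*I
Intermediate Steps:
s(m) = -6 + m
t(y) = y/3
M(X) = X/3
p(k) = sqrt(-6 + k) (p(k) = sqrt(k + (-6 + (k - k))) = sqrt(k + (-6 + 0)) = sqrt(k - 6) = sqrt(-6 + k))
Z = -10*I*sqrt(3)/3 (Z = 2*((((1/3)*5)*sqrt(-6 + 3))*(-1)) = 2*((5*sqrt(-3)/3)*(-1)) = 2*((5*(I*sqrt(3))/3)*(-1)) = 2*((5*I*sqrt(3)/3)*(-1)) = 2*(-5*I*sqrt(3)/3) = -10*I*sqrt(3)/3 ≈ -5.7735*I)
Z**3 = (-10*I*sqrt(3)/3)**3 = 1000*I*sqrt(3)/9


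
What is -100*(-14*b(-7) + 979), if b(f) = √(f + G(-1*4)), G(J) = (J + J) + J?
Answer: -97900 + 1400*I*√19 ≈ -97900.0 + 6102.5*I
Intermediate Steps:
G(J) = 3*J (G(J) = 2*J + J = 3*J)
b(f) = √(-12 + f) (b(f) = √(f + 3*(-1*4)) = √(f + 3*(-4)) = √(f - 12) = √(-12 + f))
-100*(-14*b(-7) + 979) = -100*(-14*√(-12 - 7) + 979) = -100*(-14*I*√19 + 979) = -100*(979 - 14*I*√19) = -97900 + 1400*I*√19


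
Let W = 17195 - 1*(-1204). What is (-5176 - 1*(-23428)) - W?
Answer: -147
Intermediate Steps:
W = 18399 (W = 17195 + 1204 = 18399)
(-5176 - 1*(-23428)) - W = (-5176 - 1*(-23428)) - 1*18399 = (-5176 + 23428) - 18399 = 18252 - 18399 = -147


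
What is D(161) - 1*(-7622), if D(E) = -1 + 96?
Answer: 7717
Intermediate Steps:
D(E) = 95
D(161) - 1*(-7622) = 95 - 1*(-7622) = 95 + 7622 = 7717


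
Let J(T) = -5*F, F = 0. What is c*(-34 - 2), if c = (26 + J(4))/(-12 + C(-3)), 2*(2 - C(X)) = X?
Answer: 1872/17 ≈ 110.12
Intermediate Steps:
C(X) = 2 - X/2
J(T) = 0 (J(T) = -5*0 = 0)
c = -52/17 (c = (26 + 0)/(-12 + (2 - ½*(-3))) = 26/(-12 + (2 + 3/2)) = 26/(-12 + 7/2) = 26/(-17/2) = 26*(-2/17) = -52/17 ≈ -3.0588)
c*(-34 - 2) = -52*(-34 - 2)/17 = -52/17*(-36) = 1872/17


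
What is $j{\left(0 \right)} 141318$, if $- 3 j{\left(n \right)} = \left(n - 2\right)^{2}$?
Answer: $-188424$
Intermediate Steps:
$j{\left(n \right)} = - \frac{\left(-2 + n\right)^{2}}{3}$ ($j{\left(n \right)} = - \frac{\left(n - 2\right)^{2}}{3} = - \frac{\left(-2 + n\right)^{2}}{3}$)
$j{\left(0 \right)} 141318 = - \frac{\left(-2 + 0\right)^{2}}{3} \cdot 141318 = - \frac{\left(-2\right)^{2}}{3} \cdot 141318 = \left(- \frac{1}{3}\right) 4 \cdot 141318 = \left(- \frac{4}{3}\right) 141318 = -188424$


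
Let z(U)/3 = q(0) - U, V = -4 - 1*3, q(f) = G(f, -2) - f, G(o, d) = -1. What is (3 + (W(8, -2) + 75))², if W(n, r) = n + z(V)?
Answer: 10816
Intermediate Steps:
q(f) = -1 - f
V = -7 (V = -4 - 3 = -7)
z(U) = -3 - 3*U (z(U) = 3*((-1 - 1*0) - U) = 3*((-1 + 0) - U) = 3*(-1 - U) = -3 - 3*U)
W(n, r) = 18 + n (W(n, r) = n + (-3 - 3*(-7)) = n + (-3 + 21) = n + 18 = 18 + n)
(3 + (W(8, -2) + 75))² = (3 + ((18 + 8) + 75))² = (3 + (26 + 75))² = (3 + 101)² = 104² = 10816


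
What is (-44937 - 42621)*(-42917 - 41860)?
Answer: 7422904566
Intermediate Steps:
(-44937 - 42621)*(-42917 - 41860) = -87558*(-84777) = 7422904566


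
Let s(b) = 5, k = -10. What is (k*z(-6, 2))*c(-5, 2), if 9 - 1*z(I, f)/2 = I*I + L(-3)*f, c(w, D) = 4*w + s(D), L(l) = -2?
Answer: -6900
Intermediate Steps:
c(w, D) = 5 + 4*w (c(w, D) = 4*w + 5 = 5 + 4*w)
z(I, f) = 18 - 2*I**2 + 4*f (z(I, f) = 18 - 2*(I*I - 2*f) = 18 - 2*(I**2 - 2*f) = 18 + (-2*I**2 + 4*f) = 18 - 2*I**2 + 4*f)
(k*z(-6, 2))*c(-5, 2) = (-10*(18 - 2*(-6)**2 + 4*2))*(5 + 4*(-5)) = (-10*(18 - 2*36 + 8))*(5 - 20) = -10*(18 - 72 + 8)*(-15) = -10*(-46)*(-15) = 460*(-15) = -6900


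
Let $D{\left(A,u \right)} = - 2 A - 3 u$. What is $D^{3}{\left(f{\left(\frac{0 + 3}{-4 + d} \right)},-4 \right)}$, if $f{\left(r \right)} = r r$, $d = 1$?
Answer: $1000$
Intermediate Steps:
$f{\left(r \right)} = r^{2}$
$D{\left(A,u \right)} = - 3 u - 2 A$
$D^{3}{\left(f{\left(\frac{0 + 3}{-4 + d} \right)},-4 \right)} = \left(\left(-3\right) \left(-4\right) - 2 \left(\frac{0 + 3}{-4 + 1}\right)^{2}\right)^{3} = \left(12 - 2 \left(\frac{3}{-3}\right)^{2}\right)^{3} = \left(12 - 2 \left(3 \left(- \frac{1}{3}\right)\right)^{2}\right)^{3} = \left(12 - 2 \left(-1\right)^{2}\right)^{3} = \left(12 - 2\right)^{3} = 10^{3} = 1000$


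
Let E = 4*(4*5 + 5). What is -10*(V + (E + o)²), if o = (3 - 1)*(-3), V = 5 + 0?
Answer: -88410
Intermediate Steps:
E = 100 (E = 4*(20 + 5) = 4*25 = 100)
V = 5
o = -6 (o = 2*(-3) = -6)
-10*(V + (E + o)²) = -10*(5 + (100 - 6)²) = -10*(5 + 94²) = -10*(5 + 8836) = -10*8841 = -88410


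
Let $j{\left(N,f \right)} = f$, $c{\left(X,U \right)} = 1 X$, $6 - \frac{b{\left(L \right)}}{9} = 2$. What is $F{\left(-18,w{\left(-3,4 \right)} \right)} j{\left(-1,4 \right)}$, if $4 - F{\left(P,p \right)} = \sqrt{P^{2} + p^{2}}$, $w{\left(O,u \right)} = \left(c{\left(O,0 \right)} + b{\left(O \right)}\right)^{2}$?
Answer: $16 - 36 \sqrt{14645} \approx -4340.6$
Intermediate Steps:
$b{\left(L \right)} = 36$ ($b{\left(L \right)} = 54 - 18 = 36$)
$c{\left(X,U \right)} = X$
$w{\left(O,u \right)} = \left(36 + O\right)^{2}$ ($w{\left(O,u \right)} = \left(O + 36\right)^{2} = \left(36 + O\right)^{2}$)
$F{\left(P,p \right)} = 4 - \sqrt{P^{2} + p^{2}}$
$F{\left(-18,w{\left(-3,4 \right)} \right)} j{\left(-1,4 \right)} = \left(4 - \sqrt{\left(-18\right)^{2} + \left(\left(36 - 3\right)^{2}\right)^{2}}\right) 4 = \left(4 - \sqrt{324 + \left(33^{2}\right)^{2}}\right) 4 = \left(4 - \sqrt{324 + 1089^{2}}\right) 4 = \left(4 - \sqrt{324 + 1185921}\right) 4 = \left(4 - \sqrt{1186245}\right) 4 = \left(4 - 9 \sqrt{14645}\right) 4 = 16 - 36 \sqrt{14645}$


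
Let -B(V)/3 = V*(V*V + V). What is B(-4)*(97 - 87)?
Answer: 1440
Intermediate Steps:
B(V) = -3*V*(V + V²) (B(V) = -3*V*(V*V + V) = -3*V*(V² + V) = -3*V*(V + V²))
B(-4)*(97 - 87) = (3*(-4)²*(-1 - 1*(-4)))*(97 - 87) = (3*16*(-1 + 4))*10 = (3*16*3)*10 = 144*10 = 1440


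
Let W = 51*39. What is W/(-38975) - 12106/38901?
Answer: -549205439/1516166475 ≈ -0.36223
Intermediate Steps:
W = 1989
W/(-38975) - 12106/38901 = 1989/(-38975) - 12106/38901 = 1989*(-1/38975) - 12106*1/38901 = -1989/38975 - 12106/38901 = -549205439/1516166475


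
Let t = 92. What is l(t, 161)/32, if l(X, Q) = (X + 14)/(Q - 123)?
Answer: 53/608 ≈ 0.087171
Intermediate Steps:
l(X, Q) = (14 + X)/(-123 + Q)
l(t, 161)/32 = ((14 + 92)/(-123 + 161))/32 = (106/38)/32 = ((1/38)*106)/32 = (1/32)*(53/19) = 53/608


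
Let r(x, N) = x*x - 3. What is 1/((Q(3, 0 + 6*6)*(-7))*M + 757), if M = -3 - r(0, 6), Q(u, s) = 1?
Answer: 1/757 ≈ 0.0013210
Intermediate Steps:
r(x, N) = -3 + x² (r(x, N) = x² - 3 = -3 + x²)
M = 0 (M = -3 - (-3 + 0²) = -3 - (-3 + 0) = -3 - 1*(-3) = -3 + 3 = 0)
1/((Q(3, 0 + 6*6)*(-7))*M + 757) = 1/((1*(-7))*0 + 757) = 1/(-7*0 + 757) = 1/(0 + 757) = 1/757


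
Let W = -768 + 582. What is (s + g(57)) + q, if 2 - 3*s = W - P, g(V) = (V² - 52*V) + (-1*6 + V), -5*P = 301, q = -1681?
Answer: -6512/5 ≈ -1302.4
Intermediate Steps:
W = -186
P = -301/5 (P = -⅕*301 = -301/5 ≈ -60.200)
g(V) = -6 + V² - 51*V (g(V) = (V² - 52*V) + (-6 + V) = -6 + V² - 51*V)
s = 213/5 (s = ⅔ - (-186 - 1*(-301/5))/3 = ⅔ - (-186 + 301/5)/3 = ⅔ - ⅓*(-629/5) = ⅔ + 629/15 = 213/5 ≈ 42.600)
(s + g(57)) + q = (213/5 + (-6 + 57² - 51*57)) - 1681 = (213/5 + (-6 + 3249 - 2907)) - 1681 = (213/5 + 336) - 1681 = 1893/5 - 1681 = -6512/5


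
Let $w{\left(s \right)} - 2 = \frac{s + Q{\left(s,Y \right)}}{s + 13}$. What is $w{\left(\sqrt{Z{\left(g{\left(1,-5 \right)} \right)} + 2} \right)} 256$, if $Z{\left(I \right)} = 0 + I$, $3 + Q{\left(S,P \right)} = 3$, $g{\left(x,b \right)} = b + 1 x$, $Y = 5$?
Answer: $\frac{88064}{171} + \frac{3328 i \sqrt{2}}{171} \approx 514.99 + 27.523 i$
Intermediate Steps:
$g{\left(x,b \right)} = b + x$
$Q{\left(S,P \right)} = 0$ ($Q{\left(S,P \right)} = -3 + 3 = 0$)
$Z{\left(I \right)} = I$
$w{\left(s \right)} = 2 + \frac{s}{13 + s}$ ($w{\left(s \right)} = 2 + \frac{s + 0}{s + 13} = 2 + \frac{s}{13 + s}$)
$w{\left(\sqrt{Z{\left(g{\left(1,-5 \right)} \right)} + 2} \right)} 256 = \frac{26 + 3 \sqrt{\left(-5 + 1\right) + 2}}{13 + \sqrt{\left(-5 + 1\right) + 2}} \cdot 256 = \frac{26 + 3 \sqrt{-4 + 2}}{13 + \sqrt{-4 + 2}} \cdot 256 = \frac{26 + 3 \sqrt{-2}}{13 + \sqrt{-2}} \cdot 256 = \frac{26 + 3 i \sqrt{2}}{13 + i \sqrt{2}} \cdot 256 = \frac{256 \left(26 + 3 i \sqrt{2}\right)}{13 + i \sqrt{2}}$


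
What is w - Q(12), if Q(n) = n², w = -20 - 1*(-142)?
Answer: -22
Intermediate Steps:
w = 122 (w = -20 + 142 = 122)
w - Q(12) = 122 - 1*12² = 122 - 1*144 = 122 - 144 = -22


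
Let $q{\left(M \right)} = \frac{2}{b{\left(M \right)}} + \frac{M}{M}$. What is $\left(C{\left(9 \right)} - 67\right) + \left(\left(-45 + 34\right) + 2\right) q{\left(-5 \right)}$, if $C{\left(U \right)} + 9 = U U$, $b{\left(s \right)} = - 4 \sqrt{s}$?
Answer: $-4 - \frac{9 i \sqrt{5}}{10} \approx -4.0 - 2.0125 i$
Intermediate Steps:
$C{\left(U \right)} = -9 + U^{2}$ ($C{\left(U \right)} = -9 + U U = -9 + U^{2}$)
$q{\left(M \right)} = 1 - \frac{1}{2 \sqrt{M}}$ ($q{\left(M \right)} = \frac{2}{\left(-4\right) \sqrt{M}} + \frac{M}{M} = 2 \left(- \frac{1}{4 \sqrt{M}}\right) + 1 = - \frac{1}{2 \sqrt{M}} + 1 = 1 - \frac{1}{2 \sqrt{M}}$)
$\left(C{\left(9 \right)} - 67\right) + \left(\left(-45 + 34\right) + 2\right) q{\left(-5 \right)} = \left(\left(-9 + 9^{2}\right) - 67\right) + \left(\left(-45 + 34\right) + 2\right) \left(1 - \frac{1}{2 i \sqrt{5}}\right) = \left(\left(-9 + 81\right) - 67\right) + \left(-11 + 2\right) \left(1 - \frac{\left(- \frac{1}{5}\right) i \sqrt{5}}{2}\right) = \left(72 - 67\right) - 9 \left(1 + \frac{i \sqrt{5}}{10}\right) = 5 - \left(9 + \frac{9 i \sqrt{5}}{10}\right) = -4 - \frac{9 i \sqrt{5}}{10}$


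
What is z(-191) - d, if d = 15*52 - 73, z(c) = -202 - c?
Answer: -718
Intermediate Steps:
d = 707 (d = 780 - 73 = 707)
z(-191) - d = (-202 - 1*(-191)) - 1*707 = (-202 + 191) - 707 = -11 - 707 = -718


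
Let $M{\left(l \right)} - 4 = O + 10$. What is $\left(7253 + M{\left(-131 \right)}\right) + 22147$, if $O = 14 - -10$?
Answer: $29438$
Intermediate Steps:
$O = 24$ ($O = 14 + 10 = 24$)
$M{\left(l \right)} = 38$ ($M{\left(l \right)} = 4 + \left(24 + 10\right) = 4 + 34 = 38$)
$\left(7253 + M{\left(-131 \right)}\right) + 22147 = \left(7253 + 38\right) + 22147 = 7291 + 22147 = 29438$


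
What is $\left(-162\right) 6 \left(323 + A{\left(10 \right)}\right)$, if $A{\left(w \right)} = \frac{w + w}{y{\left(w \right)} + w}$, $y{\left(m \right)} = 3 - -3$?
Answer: $-315171$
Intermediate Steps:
$y{\left(m \right)} = 6$ ($y{\left(m \right)} = 3 + 3 = 6$)
$A{\left(w \right)} = \frac{2 w}{6 + w}$ ($A{\left(w \right)} = \frac{w + w}{6 + w} = \frac{2 w}{6 + w}$)
$\left(-162\right) 6 \left(323 + A{\left(10 \right)}\right) = \left(-162\right) 6 \left(323 + 2 \cdot 10 \frac{1}{6 + 10}\right) = - 972 \left(323 + 2 \cdot 10 \cdot \frac{1}{16}\right) = - 972 \left(323 + \frac{5}{4}\right) = \left(-972\right) \frac{1297}{4} = -315171$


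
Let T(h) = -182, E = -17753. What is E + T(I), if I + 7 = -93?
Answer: -17935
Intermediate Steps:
I = -100 (I = -7 - 93 = -100)
E + T(I) = -17753 - 182 = -17935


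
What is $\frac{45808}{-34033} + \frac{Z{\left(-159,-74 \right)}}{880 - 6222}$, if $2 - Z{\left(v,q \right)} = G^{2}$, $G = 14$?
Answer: $- \frac{119051967}{90902143} \approx -1.3097$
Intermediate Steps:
$Z{\left(v,q \right)} = -194$ ($Z{\left(v,q \right)} = 2 - 14^{2} = 2 - 196 = -194$)
$\frac{45808}{-34033} + \frac{Z{\left(-159,-74 \right)}}{880 - 6222} = \frac{45808}{-34033} - \frac{194}{880 - 6222} = 45808 \left(- \frac{1}{34033}\right) - \frac{194}{-5342} = - \frac{45808}{34033} - - \frac{97}{2671} = - \frac{45808}{34033} + \frac{97}{2671} = - \frac{119051967}{90902143}$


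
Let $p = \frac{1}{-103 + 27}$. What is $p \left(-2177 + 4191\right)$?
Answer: $- \frac{53}{2} \approx -26.5$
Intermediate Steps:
$p = - \frac{1}{76}$ ($p = \frac{1}{-76} = - \frac{1}{76} \approx -0.013158$)
$p \left(-2177 + 4191\right) = - \frac{-2177 + 4191}{76} = \left(- \frac{1}{76}\right) 2014 = - \frac{53}{2}$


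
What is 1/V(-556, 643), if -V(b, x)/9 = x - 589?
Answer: -1/486 ≈ -0.0020576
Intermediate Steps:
V(b, x) = 5301 - 9*x (V(b, x) = -9*(x - 589) = -9*(-589 + x) = 5301 - 9*x)
1/V(-556, 643) = 1/(5301 - 9*643) = 1/(5301 - 5787) = 1/(-486) = -1/486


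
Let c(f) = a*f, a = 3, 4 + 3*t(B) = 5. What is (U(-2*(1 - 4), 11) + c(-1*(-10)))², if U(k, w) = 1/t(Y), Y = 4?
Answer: 1089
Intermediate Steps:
t(B) = ⅓ (t(B) = -4/3 + (⅓)*5 = -4/3 + 5/3 = ⅓)
U(k, w) = 3 (U(k, w) = 1/(⅓) = 3)
c(f) = 3*f
(U(-2*(1 - 4), 11) + c(-1*(-10)))² = (3 + 3*(-1*(-10)))² = (3 + 3*10)² = (3 + 30)² = 33² = 1089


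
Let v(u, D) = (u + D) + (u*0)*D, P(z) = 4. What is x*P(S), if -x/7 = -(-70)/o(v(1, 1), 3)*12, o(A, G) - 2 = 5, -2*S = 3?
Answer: -3360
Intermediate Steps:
S = -3/2 (S = -½*3 = -3/2 ≈ -1.5000)
v(u, D) = D + u (v(u, D) = (D + u) + 0*D = (D + u) + 0 = D + u)
o(A, G) = 7 (o(A, G) = 2 + 5 = 7)
x = -840 (x = -7*(-(-70)/7)*12 = -7*(-5*(-2))*12 = -70*12 = -7*120 = -840)
x*P(S) = -840*4 = -3360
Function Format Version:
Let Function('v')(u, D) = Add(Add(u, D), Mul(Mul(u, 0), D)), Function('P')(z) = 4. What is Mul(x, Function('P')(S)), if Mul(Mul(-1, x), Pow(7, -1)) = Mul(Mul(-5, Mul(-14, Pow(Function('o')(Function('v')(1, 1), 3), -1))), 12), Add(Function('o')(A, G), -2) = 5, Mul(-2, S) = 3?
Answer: -3360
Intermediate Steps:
S = Rational(-3, 2) (S = Mul(Rational(-1, 2), 3) = Rational(-3, 2) ≈ -1.5000)
Function('v')(u, D) = Add(D, u) (Function('v')(u, D) = Add(Add(D, u), Mul(0, D)) = Add(Add(D, u), 0) = Add(D, u))
Function('o')(A, G) = 7 (Function('o')(A, G) = Add(2, 5) = 7)
x = -840 (x = Mul(-7, Mul(Mul(-5, Mul(-14, Pow(7, -1))), 12)) = Mul(-7, Mul(Mul(-5, Mul(-14, Rational(1, 7))), 12)) = Mul(-7, Mul(Mul(-5, -2), 12)) = Mul(-7, Mul(10, 12)) = Mul(-7, 120) = -840)
Mul(x, Function('P')(S)) = Mul(-840, 4) = -3360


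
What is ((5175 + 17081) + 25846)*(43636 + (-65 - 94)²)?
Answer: 3315045534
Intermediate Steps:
((5175 + 17081) + 25846)*(43636 + (-65 - 94)²) = (22256 + 25846)*(43636 + (-159)²) = 48102*(43636 + 25281) = 48102*68917 = 3315045534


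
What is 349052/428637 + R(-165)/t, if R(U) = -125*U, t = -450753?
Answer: 4499866607/5854830717 ≈ 0.76857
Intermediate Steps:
349052/428637 + R(-165)/t = 349052/428637 - 125*(-165)/(-450753) = 349052*(1/428637) + 20625*(-1/450753) = 31732/38967 - 6875/150251 = 4499866607/5854830717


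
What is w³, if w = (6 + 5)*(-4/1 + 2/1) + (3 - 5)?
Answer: -13824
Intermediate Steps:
w = -24 (w = 11*(-4*1 + 2*1) - 2 = 11*(-4 + 2) - 2 = 11*(-2) - 2 = -22 - 2 = -24)
w³ = (-24)³ = -13824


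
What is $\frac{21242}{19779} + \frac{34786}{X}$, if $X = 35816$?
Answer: $\frac{38127257}{18642228} \approx 2.0452$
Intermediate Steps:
$\frac{21242}{19779} + \frac{34786}{X} = \frac{21242}{19779} + \frac{34786}{35816} = 21242 \cdot \frac{1}{19779} + 34786 \cdot \frac{1}{35816} = \frac{1118}{1041} + \frac{17393}{17908} = \frac{38127257}{18642228}$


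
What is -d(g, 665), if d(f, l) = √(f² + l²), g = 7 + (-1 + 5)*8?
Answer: -√443746 ≈ -666.14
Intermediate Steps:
g = 39 (g = 7 + 4*8 = 7 + 32 = 39)
-d(g, 665) = -√(39² + 665²) = -√(1521 + 442225) = -√443746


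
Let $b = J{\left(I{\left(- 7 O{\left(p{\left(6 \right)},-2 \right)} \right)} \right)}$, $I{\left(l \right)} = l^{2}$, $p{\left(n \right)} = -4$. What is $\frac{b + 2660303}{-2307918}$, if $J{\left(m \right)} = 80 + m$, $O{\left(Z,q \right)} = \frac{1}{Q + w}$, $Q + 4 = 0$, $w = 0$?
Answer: $- \frac{42566177}{36926688} \approx -1.1527$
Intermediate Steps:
$Q = -4$ ($Q = -4 + 0 = -4$)
$O{\left(Z,q \right)} = - \frac{1}{4}$ ($O{\left(Z,q \right)} = \frac{1}{-4 + 0} = \frac{1}{-4} = - \frac{1}{4}$)
$b = \frac{1329}{16}$ ($b = 80 + \left(\left(-7\right) \left(- \frac{1}{4}\right)\right)^{2} = 80 + \left(\frac{7}{4}\right)^{2} = 80 + \frac{49}{16} = \frac{1329}{16} \approx 83.063$)
$\frac{b + 2660303}{-2307918} = \frac{\frac{1329}{16} + 2660303}{-2307918} = \frac{42566177}{16} \left(- \frac{1}{2307918}\right) = - \frac{42566177}{36926688}$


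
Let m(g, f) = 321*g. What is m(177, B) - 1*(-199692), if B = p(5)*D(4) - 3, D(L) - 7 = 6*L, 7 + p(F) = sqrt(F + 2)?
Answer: 256509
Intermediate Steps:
p(F) = -7 + sqrt(2 + F) (p(F) = -7 + sqrt(F + 2) = -7 + sqrt(2 + F))
D(L) = 7 + 6*L
B = -220 + 31*sqrt(7) (B = (-7 + sqrt(2 + 5))*(7 + 6*4) - 3 = (-7 + sqrt(7))*(7 + 24) - 3 = (-7 + sqrt(7))*31 - 3 = (-217 + 31*sqrt(7)) - 3 = -220 + 31*sqrt(7) ≈ -137.98)
m(177, B) - 1*(-199692) = 321*177 - 1*(-199692) = 56817 + 199692 = 256509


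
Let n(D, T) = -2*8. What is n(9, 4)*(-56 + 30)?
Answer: 416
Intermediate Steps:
n(D, T) = -16
n(9, 4)*(-56 + 30) = -16*(-56 + 30) = -16*(-26) = 416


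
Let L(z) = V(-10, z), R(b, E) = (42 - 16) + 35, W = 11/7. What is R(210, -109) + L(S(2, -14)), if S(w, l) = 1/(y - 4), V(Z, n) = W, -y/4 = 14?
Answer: 438/7 ≈ 62.571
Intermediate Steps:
y = -56 (y = -4*14 = -56)
W = 11/7 (W = 11*(1/7) = 11/7 ≈ 1.5714)
V(Z, n) = 11/7
R(b, E) = 61 (R(b, E) = 26 + 35 = 61)
S(w, l) = -1/60 (S(w, l) = 1/(-56 - 4) = 1/(-60) = -1/60)
L(z) = 11/7
R(210, -109) + L(S(2, -14)) = 61 + 11/7 = 438/7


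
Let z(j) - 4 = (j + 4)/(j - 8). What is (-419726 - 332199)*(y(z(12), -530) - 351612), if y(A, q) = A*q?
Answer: 267574015100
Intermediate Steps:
z(j) = 4 + (4 + j)/(-8 + j) (z(j) = 4 + (j + 4)/(j - 8) = 4 + (4 + j)/(-8 + j))
(-419726 - 332199)*(y(z(12), -530) - 351612) = (-419726 - 332199)*(((-28 + 5*12)/(-8 + 12))*(-530) - 351612) = -751925*(((-28 + 60)/4)*(-530) - 351612) = -751925*(((1/4)*32)*(-530) - 351612) = -751925*(8*(-530) - 351612) = -751925*(-4240 - 351612) = -751925*(-355852) = 267574015100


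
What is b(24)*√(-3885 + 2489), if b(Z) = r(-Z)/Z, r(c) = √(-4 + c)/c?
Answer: √2443/144 ≈ 0.34324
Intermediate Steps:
r(c) = √(-4 + c)/c
b(Z) = -√(-4 - Z)/Z² (b(Z) = (√(-4 - Z)/((-Z)))/Z = ((-1/Z)*√(-4 - Z))/Z = (-√(-4 - Z)/Z)/Z = -√(-4 - Z)/Z²)
b(24)*√(-3885 + 2489) = (-1*√(-4 - 1*24)/24²)*√(-3885 + 2489) = (-1*1/576*√(-4 - 24))*√(-1396) = (-1*1/576*√(-28))*(2*I*√349) = (-1*1/576*2*I*√7)*(2*I*√349) = (-I*√7/288)*(2*I*√349) = √2443/144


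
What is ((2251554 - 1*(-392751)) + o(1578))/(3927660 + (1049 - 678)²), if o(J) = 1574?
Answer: 2645879/4065301 ≈ 0.65084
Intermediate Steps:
((2251554 - 1*(-392751)) + o(1578))/(3927660 + (1049 - 678)²) = ((2251554 - 1*(-392751)) + 1574)/(3927660 + (1049 - 678)²) = ((2251554 + 392751) + 1574)/(3927660 + 371²) = (2644305 + 1574)/(3927660 + 137641) = 2645879/4065301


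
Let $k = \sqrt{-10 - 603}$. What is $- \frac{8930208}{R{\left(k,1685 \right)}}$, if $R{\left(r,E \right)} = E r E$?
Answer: $\frac{8930208 i \sqrt{613}}{1740444925} \approx 0.12704 i$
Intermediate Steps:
$k = i \sqrt{613}$ ($k = \sqrt{-613} = i \sqrt{613} \approx 24.759 i$)
$R{\left(r,E \right)} = r E^{2}$
$- \frac{8930208}{R{\left(k,1685 \right)}} = - \frac{8930208}{i \sqrt{613} \cdot 1685^{2}} = - \frac{8930208}{i \sqrt{613} \cdot 2839225} = - \frac{8930208}{2839225 i \sqrt{613}} = - 8930208 \left(- \frac{i \sqrt{613}}{1740444925}\right) = \frac{8930208 i \sqrt{613}}{1740444925}$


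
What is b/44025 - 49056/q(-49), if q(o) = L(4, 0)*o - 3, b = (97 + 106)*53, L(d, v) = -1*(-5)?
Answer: 270294829/1364775 ≈ 198.05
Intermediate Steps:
L(d, v) = 5
b = 10759 (b = 203*53 = 10759)
q(o) = -3 + 5*o (q(o) = 5*o - 3 = -3 + 5*o)
b/44025 - 49056/q(-49) = 10759/44025 - 49056/(-3 + 5*(-49)) = 10759*(1/44025) - 49056/(-3 - 245) = 10759/44025 - 49056/(-248) = 10759/44025 - 49056*(-1/248) = 10759/44025 + 6132/31 = 270294829/1364775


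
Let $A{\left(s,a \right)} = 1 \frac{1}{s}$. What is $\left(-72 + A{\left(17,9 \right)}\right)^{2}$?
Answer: $\frac{1495729}{289} \approx 5175.5$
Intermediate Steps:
$A{\left(s,a \right)} = \frac{1}{s}$
$\left(-72 + A{\left(17,9 \right)}\right)^{2} = \left(-72 + \frac{1}{17}\right)^{2} = \left(- \frac{1223}{17}\right)^{2} = \frac{1495729}{289}$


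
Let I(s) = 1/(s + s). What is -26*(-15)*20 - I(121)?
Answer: 1887599/242 ≈ 7800.0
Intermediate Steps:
I(s) = 1/(2*s)
-26*(-15)*20 - I(121) = -26*(-15)*20 - 1/(2*121) = 390*20 - 1/(2*121) = 7800 - 1*1/242 = 7800 - 1/242 = 1887599/242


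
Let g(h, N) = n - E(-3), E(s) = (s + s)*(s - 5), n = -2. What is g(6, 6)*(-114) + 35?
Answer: 5735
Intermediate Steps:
E(s) = 2*s*(-5 + s) (E(s) = (2*s)*(-5 + s) = 2*s*(-5 + s))
g(h, N) = -50 (g(h, N) = -2 - 2*(-3)*(-5 - 3) = -2 - 2*(-3)*(-8) = -2 - 1*48 = -2 - 48 = -50)
g(6, 6)*(-114) + 35 = -50*(-114) + 35 = 5700 + 35 = 5735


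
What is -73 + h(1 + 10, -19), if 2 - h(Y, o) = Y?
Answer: -82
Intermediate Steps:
h(Y, o) = 2 - Y
-73 + h(1 + 10, -19) = -73 + (2 - (1 + 10)) = -73 + (2 - 1*11) = -73 + (2 - 11) = -73 - 9 = -82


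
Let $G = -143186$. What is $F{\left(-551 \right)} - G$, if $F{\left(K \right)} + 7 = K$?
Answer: $142628$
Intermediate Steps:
$F{\left(K \right)} = -7 + K$
$F{\left(-551 \right)} - G = \left(-7 - 551\right) - -143186 = -558 + 143186 = 142628$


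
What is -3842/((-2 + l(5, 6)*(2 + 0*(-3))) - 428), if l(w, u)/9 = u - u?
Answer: 1921/215 ≈ 8.9349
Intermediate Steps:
l(w, u) = 0 (l(w, u) = 9*(u - u) = 9*0 = 0)
-3842/((-2 + l(5, 6)*(2 + 0*(-3))) - 428) = -3842/((-2 + 0*(2 + 0*(-3))) - 428) = -3842/((-2 + 0*(2 + 0)) - 428) = -3842/((-2 + 0*2) - 428) = -3842/((-2 + 0) - 428) = -3842/(-2 - 428) = -3842/(-430) = -3842*(-1/430) = 1921/215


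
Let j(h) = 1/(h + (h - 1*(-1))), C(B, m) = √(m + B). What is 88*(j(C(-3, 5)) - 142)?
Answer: -87560/7 + 176*√2/7 ≈ -12473.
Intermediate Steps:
C(B, m) = √(B + m)
j(h) = 1/(1 + 2*h) (j(h) = 1/(h + (h + 1)) = 1/(h + (1 + h)) = 1/(1 + 2*h))
88*(j(C(-3, 5)) - 142) = 88*(1/(1 + 2*√(-3 + 5)) - 142) = 88*(1/(1 + 2*√2) - 142) = 88*(-142 + 1/(1 + 2*√2)) = -12496 + 88/(1 + 2*√2)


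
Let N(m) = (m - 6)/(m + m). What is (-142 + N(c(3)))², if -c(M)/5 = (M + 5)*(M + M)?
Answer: 128119761/6400 ≈ 20019.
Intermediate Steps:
c(M) = -10*M*(5 + M) (c(M) = -5*(M + 5)*(M + M) = -5*(5 + M)*2*M = -10*M*(5 + M))
N(m) = (-6 + m)/(2*m) (N(m) = (-6 + m)/((2*m)) = (-6 + m)*(1/(2*m)) = (-6 + m)/(2*m))
(-142 + N(c(3)))² = (-142 + (-6 - 10*3*(5 + 3))/(2*((-10*3*(5 + 3)))))² = (-142 + (-6 - 10*3*8)/(2*((-10*3*8))))² = (-142 + (½)*(-6 - 240)/(-240))² = (-142 + (½)*(-1/240)*(-246))² = (-142 + 41/80)² = (-11319/80)² = 128119761/6400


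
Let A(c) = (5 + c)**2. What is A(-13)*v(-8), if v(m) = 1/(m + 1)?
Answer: -64/7 ≈ -9.1429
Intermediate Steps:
v(m) = 1/(1 + m)
A(-13)*v(-8) = (5 - 13)**2/(1 - 8) = (-8)**2/(-7) = 64*(-1/7) = -64/7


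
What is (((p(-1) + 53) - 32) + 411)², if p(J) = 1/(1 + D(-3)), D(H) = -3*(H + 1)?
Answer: 9150625/49 ≈ 1.8675e+5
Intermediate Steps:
D(H) = -3 - 3*H (D(H) = -3*(1 + H) = -3 - 3*H)
p(J) = ⅐ (p(J) = 1/(1 + (-3 - 3*(-3))) = 1/(1 + (-3 + 9)) = 1/(1 + 6) = 1/7 = ⅐)
(((p(-1) + 53) - 32) + 411)² = (((⅐ + 53) - 32) + 411)² = ((372/7 - 32) + 411)² = (148/7 + 411)² = (3025/7)² = 9150625/49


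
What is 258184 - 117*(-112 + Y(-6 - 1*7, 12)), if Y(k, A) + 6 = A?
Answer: 270586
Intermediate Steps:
Y(k, A) = -6 + A
258184 - 117*(-112 + Y(-6 - 1*7, 12)) = 258184 - 117*(-112 + (-6 + 12)) = 258184 - 117*(-112 + 6) = 258184 - 117*(-106) = 258184 - 1*(-12402) = 258184 + 12402 = 270586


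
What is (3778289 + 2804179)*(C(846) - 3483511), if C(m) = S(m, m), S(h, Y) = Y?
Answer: -22924530917220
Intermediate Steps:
C(m) = m
(3778289 + 2804179)*(C(846) - 3483511) = (3778289 + 2804179)*(846 - 3483511) = 6582468*(-3482665) = -22924530917220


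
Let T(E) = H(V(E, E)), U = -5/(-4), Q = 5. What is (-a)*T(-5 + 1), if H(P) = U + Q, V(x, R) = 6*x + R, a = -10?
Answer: 125/2 ≈ 62.500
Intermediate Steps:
V(x, R) = R + 6*x
U = 5/4 (U = -5*(-¼) = 5/4 ≈ 1.2500)
H(P) = 25/4 (H(P) = 5/4 + 5 = 25/4)
T(E) = 25/4
(-a)*T(-5 + 1) = -1*(-10)*(25/4) = 10*(25/4) = 125/2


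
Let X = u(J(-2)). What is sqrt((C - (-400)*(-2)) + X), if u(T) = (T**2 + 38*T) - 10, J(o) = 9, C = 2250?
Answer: 9*sqrt(23) ≈ 43.162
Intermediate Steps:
u(T) = -10 + T**2 + 38*T
X = 413 (X = -10 + 9**2 + 38*9 = -10 + 81 + 342 = 413)
sqrt((C - (-400)*(-2)) + X) = sqrt((2250 - (-400)*(-2)) + 413) = sqrt((2250 - 1*800) + 413) = sqrt((2250 - 800) + 413) = sqrt(1450 + 413) = sqrt(1863) = 9*sqrt(23)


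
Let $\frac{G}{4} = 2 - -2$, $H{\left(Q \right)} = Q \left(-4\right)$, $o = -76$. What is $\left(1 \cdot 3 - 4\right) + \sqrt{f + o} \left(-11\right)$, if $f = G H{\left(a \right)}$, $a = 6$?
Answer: $-1 - 22 i \sqrt{115} \approx -1.0 - 235.92 i$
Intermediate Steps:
$H{\left(Q \right)} = - 4 Q$
$G = 16$ ($G = 4 \left(2 - -2\right) = 4 \left(2 + 2\right) = 4 \cdot 4 = 16$)
$f = -384$ ($f = 16 \left(\left(-4\right) 6\right) = 16 \left(-24\right) = -384$)
$\left(1 \cdot 3 - 4\right) + \sqrt{f + o} \left(-11\right) = \left(1 \cdot 3 - 4\right) + \sqrt{-384 - 76} \left(-11\right) = \left(3 - 4\right) + \sqrt{-460} \left(-11\right) = -1 + 2 i \sqrt{115} \left(-11\right) = -1 - 22 i \sqrt{115}$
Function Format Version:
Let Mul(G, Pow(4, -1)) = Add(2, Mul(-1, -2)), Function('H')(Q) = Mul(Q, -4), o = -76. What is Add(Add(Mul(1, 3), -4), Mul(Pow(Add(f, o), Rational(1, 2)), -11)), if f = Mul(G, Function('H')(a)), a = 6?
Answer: Add(-1, Mul(-22, I, Pow(115, Rational(1, 2)))) ≈ Add(-1.0000, Mul(-235.92, I))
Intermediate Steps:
Function('H')(Q) = Mul(-4, Q)
G = 16 (G = Mul(4, Add(2, Mul(-1, -2))) = Mul(4, Add(2, 2)) = Mul(4, 4) = 16)
f = -384 (f = Mul(16, Mul(-4, 6)) = Mul(16, -24) = -384)
Add(Add(Mul(1, 3), -4), Mul(Pow(Add(f, o), Rational(1, 2)), -11)) = Add(Add(Mul(1, 3), -4), Mul(Pow(Add(-384, -76), Rational(1, 2)), -11)) = Add(Add(3, -4), Mul(Pow(-460, Rational(1, 2)), -11)) = Add(-1, Mul(Mul(2, I, Pow(115, Rational(1, 2))), -11)) = Add(-1, Mul(-22, I, Pow(115, Rational(1, 2))))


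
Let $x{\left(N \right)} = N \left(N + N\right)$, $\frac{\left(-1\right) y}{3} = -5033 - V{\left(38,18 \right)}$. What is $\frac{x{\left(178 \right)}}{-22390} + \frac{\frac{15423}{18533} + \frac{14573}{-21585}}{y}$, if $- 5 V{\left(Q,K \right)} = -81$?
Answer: $- \frac{95995312118360071}{33918427470390255} \approx -2.8302$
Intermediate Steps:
$V{\left(Q,K \right)} = \frac{81}{5}$ ($V{\left(Q,K \right)} = \left(- \frac{1}{5}\right) \left(-81\right) = \frac{81}{5}$)
$y = \frac{75738}{5}$ ($y = - 3 \left(-5033 - \frac{81}{5}\right) = \left(-3\right) \left(- \frac{25246}{5}\right) = \frac{75738}{5} \approx 15148.0$)
$x{\left(N \right)} = 2 N^{2}$ ($x{\left(N \right)} = N 2 N = 2 N^{2}$)
$\frac{x{\left(178 \right)}}{-22390} + \frac{\frac{15423}{18533} + \frac{14573}{-21585}}{y} = \frac{2 \cdot 178^{2}}{-22390} + \frac{\frac{15423}{18533} + \frac{14573}{-21585}}{\frac{75738}{5}} = 2 \cdot 31684 \left(- \frac{1}{22390}\right) + \left(15423 \cdot \frac{1}{18533} + 14573 \left(- \frac{1}{21585}\right)\right) \frac{5}{75738} = 63368 \left(- \frac{1}{22390}\right) + \left(\frac{15423}{18533} - \frac{14573}{21585}\right) \frac{5}{75738} = - \frac{31684}{11195} + \frac{62824046}{400034805} \cdot \frac{5}{75738} = - \frac{31684}{11195} + \frac{31412023}{3029783606109} = - \frac{95995312118360071}{33918427470390255}$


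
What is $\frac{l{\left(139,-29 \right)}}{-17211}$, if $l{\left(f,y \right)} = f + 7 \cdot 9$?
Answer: $- \frac{202}{17211} \approx -0.011737$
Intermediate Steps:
$l{\left(f,y \right)} = 63 + f$ ($l{\left(f,y \right)} = f + 63 = 63 + f$)
$\frac{l{\left(139,-29 \right)}}{-17211} = \frac{63 + 139}{-17211} = 202 \left(- \frac{1}{17211}\right) = - \frac{202}{17211}$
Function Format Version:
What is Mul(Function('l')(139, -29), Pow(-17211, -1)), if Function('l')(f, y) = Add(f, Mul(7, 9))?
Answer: Rational(-202, 17211) ≈ -0.011737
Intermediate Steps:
Function('l')(f, y) = Add(63, f) (Function('l')(f, y) = Add(f, 63) = Add(63, f))
Mul(Function('l')(139, -29), Pow(-17211, -1)) = Mul(Add(63, 139), Pow(-17211, -1)) = Mul(202, Rational(-1, 17211)) = Rational(-202, 17211)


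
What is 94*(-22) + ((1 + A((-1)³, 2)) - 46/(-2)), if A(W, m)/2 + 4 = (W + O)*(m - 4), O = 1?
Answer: -2052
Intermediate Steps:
A(W, m) = -8 + 2*(1 + W)*(-4 + m) (A(W, m) = -8 + 2*((W + 1)*(m - 4)) = -8 + 2*((1 + W)*(-4 + m)) = -8 + 2*(1 + W)*(-4 + m))
94*(-22) + ((1 + A((-1)³, 2)) - 46/(-2)) = 94*(-22) + ((1 + (-16 - 8*(-1)³ + 2*2 + 2*(-1)³*2)) - 46/(-2)) = -2068 + ((1 + (-16 - 8*(-1) + 4 + 2*(-1)*2)) - 46*(-½)) = -2068 + ((1 + (-16 + 8 + 4 - 4)) + 23) = -2068 + ((1 - 8) + 23) = -2068 + (-7 + 23) = -2068 + 16 = -2052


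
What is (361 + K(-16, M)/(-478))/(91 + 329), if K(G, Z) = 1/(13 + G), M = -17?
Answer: 103535/120456 ≈ 0.85953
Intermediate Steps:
(361 + K(-16, M)/(-478))/(91 + 329) = (361 + 1/((13 - 16)*(-478)))/(91 + 329) = (361 - 1/478/(-3))/420 = (361 - 1/3*(-1/478))*(1/420) = (361 + 1/1434)*(1/420) = (517675/1434)*(1/420) = 103535/120456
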